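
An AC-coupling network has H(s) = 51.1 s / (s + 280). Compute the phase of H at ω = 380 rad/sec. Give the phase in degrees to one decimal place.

36.4°

∠(j380) = 90.00°
∠(j380 + 280) = arctan(380/280) = 53.62°
∠H(j380) = 90.00° − 53.62° = 36.38°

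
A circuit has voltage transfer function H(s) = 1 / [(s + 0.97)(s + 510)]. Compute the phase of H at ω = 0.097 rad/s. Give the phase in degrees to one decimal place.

∠(j0.097 + 0.97) = arctan(0.097/0.97) = 5.71°
∠(j0.097 + 510) = arctan(0.097/510) = 0.01°
∠H(j0.097) = − (5.71° + 0.01°) = -5.72°

-5.7 deg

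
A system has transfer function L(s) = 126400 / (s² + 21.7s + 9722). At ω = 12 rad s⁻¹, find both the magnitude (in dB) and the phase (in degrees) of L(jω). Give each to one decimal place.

|L| = 22.4 dB, ∠L = -1.6 deg

|(j12)² + 21.7(j12) + 9722| = |9578 + j260.4| = 9582
|L(j12)| = 126400 / 9582 = 13.192
20 log₁₀(13.192) = 22.41 dB
∠[(j12)² + 21.7(j12) + 9722] = ∠[9578 + j260.4] = 1.56°
∠L(j12) = −1.56° = -1.56°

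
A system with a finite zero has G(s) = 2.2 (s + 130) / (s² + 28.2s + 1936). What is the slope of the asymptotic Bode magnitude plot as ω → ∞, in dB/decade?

With 1 zero and 2 poles, the high-frequency asymptotic slope is 20 × (1 − 2) = -20 dB/decade.

-20 dB/decade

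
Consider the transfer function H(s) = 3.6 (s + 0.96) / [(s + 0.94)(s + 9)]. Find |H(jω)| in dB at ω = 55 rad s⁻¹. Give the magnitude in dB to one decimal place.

-23.8 dB

|j55 + 0.96| = √(55² + 0.96²) = 55.01
|j55 + 0.94| = √(55² + 0.94²) = 55.01
|j55 + 9| = √(55² + 9²) = 55.73
|H(j55)| = 3.6 × 55.01 / (55.01 × 55.73) = 0.064596
20 log₁₀(0.064596) = -23.80 dB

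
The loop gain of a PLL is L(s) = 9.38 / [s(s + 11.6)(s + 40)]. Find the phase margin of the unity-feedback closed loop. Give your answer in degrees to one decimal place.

Gain crossover: |L(jω)| = 1 at ω ≈ 0.0202 rad s⁻¹.
∠L(j0.0202) = −90° − arctan(0.0202/11.6) − arctan(0.0202/40) ≈ -90.13°
PM = 180° + (-90.13°) = 89.87°

89.9 deg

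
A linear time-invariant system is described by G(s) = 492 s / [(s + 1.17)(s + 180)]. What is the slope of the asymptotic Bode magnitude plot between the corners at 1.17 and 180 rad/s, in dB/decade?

In this band the factors already past their corner are: 1 differentiator zero, pole at 1.17; net slope = 0 dB/decade.

0 dB/decade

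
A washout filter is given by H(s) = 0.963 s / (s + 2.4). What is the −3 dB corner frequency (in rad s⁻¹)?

For a single-pole high-pass, the −3 dB point is at the pole: ω = 2.4 rad s⁻¹.

2.4 rad s⁻¹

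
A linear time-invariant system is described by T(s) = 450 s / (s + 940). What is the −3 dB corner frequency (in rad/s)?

940 rad/s

For a single-pole high-pass, the −3 dB point is at the pole: ω = 940 rad/s.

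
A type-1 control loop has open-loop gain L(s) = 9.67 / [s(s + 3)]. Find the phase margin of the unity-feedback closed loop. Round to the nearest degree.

50°

Gain crossover: |L(jω)| = 1 at ω ≈ 2.48 rad/s.
∠L(j2.48) = −90° − arctan(2.48/3) ≈ -129.61°
PM = 180° + (-129.61°) = 50.39°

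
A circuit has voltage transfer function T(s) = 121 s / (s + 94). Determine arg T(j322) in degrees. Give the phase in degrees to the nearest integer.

∠(j322) = 90.00°
∠(j322 + 94) = arctan(322/94) = 73.73°
∠T(j322) = 90.00° − 73.73° = 16.27°

16°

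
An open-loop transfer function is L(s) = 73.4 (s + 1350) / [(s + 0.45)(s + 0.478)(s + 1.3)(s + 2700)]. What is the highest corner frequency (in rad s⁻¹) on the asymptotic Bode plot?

Break frequencies occur at each pole and zero magnitude: 0.45 rad s⁻¹, 0.478 rad s⁻¹, 1.3 rad s⁻¹, 1350 rad s⁻¹, 2700 rad s⁻¹.
The highest is 2700 rad s⁻¹.

2700 rad s⁻¹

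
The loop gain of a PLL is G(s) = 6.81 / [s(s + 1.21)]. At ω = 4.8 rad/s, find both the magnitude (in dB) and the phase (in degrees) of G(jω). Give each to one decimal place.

|j4.8 + 1.21| = √(4.8² + 1.21²) = 4.95
|j4.8| = 4.8
|G(j4.8)| = 6.81 / (4.95 × 4.8) = 0.28661
20 log₁₀(0.28661) = -10.85 dB
∠(j4.8 + 1.21) = arctan(4.8/1.21) = 75.85°
∠(j4.8) = 90.00°
∠G(j4.8) = − (75.85° + 90.00°) = -165.85°

|G| = -10.9 dB, ∠G = -165.9°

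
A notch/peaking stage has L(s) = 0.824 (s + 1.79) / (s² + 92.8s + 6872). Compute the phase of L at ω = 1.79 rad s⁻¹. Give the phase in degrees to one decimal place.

43.6°

∠(j1.79 + 1.79) = arctan(1.79/1.79) = 45.00°
∠[(j1.79)² + 92.8(j1.79) + 6872] = ∠[6868.8 + j166.11] = 1.39°
∠L(j1.79) = 45.00° − 1.39° = 43.61°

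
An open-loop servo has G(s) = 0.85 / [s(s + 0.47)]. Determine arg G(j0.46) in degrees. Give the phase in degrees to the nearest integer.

-134 deg

∠(j0.46 + 0.47) = arctan(0.46/0.47) = 44.38°
∠(j0.46) = 90.00°
∠G(j0.46) = − (44.38° + 90.00°) = -134.38°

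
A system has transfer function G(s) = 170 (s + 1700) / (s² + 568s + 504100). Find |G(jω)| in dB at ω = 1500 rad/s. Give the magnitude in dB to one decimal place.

-14.0 dB

|j1500 + 1700| = √(1500² + 1700²) = 2267
|(j1500)² + 568(j1500) + 504100| = |-1.7459e+06 + j8.52e+05| = 1.943e+06
|G(j1500)| = 170 × 2267 / 1.943e+06 = 0.19839
20 log₁₀(0.19839) = -14.05 dB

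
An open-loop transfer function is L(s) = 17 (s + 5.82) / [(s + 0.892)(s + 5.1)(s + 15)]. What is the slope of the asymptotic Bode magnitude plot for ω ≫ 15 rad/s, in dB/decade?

-40 dB/decade

With 1 zero and 3 poles, the high-frequency asymptotic slope is 20 × (1 − 3) = -40 dB/decade.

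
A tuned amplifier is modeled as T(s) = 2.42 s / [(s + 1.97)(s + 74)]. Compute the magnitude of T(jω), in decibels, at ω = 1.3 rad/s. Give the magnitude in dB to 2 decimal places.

|j1.3| = 1.3
|j1.3 + 1.97| = √(1.3² + 1.97²) = 2.36
|j1.3 + 74| = √(1.3² + 74²) = 74.01
|T(j1.3)| = 2.42 × 1.3 / (2.36 × 74.01) = 0.018009
20 log₁₀(0.018009) = -34.890 dB

-34.89 dB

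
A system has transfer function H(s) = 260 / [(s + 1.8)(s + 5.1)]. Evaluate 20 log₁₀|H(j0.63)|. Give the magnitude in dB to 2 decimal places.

28.47 dB

|j0.63 + 1.8| = √(0.63² + 1.8²) = 1.907
|j0.63 + 5.1| = √(0.63² + 5.1²) = 5.139
|H(j0.63)| = 260 / (1.907 × 5.139) = 26.531
20 log₁₀(26.531) = 28.475 dB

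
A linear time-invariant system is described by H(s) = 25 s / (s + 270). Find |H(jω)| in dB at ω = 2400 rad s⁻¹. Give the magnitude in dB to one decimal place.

|j2400| = 2400
|j2400 + 270| = √(2400² + 270²) = 2415
|H(j2400)| = 25 × 2400 / 2415 = 24.843
20 log₁₀(24.843) = 27.90 dB

27.9 dB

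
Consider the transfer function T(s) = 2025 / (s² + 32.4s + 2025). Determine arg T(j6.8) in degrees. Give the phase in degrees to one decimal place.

-6.4 deg

∠[(j6.8)² + 32.4(j6.8) + 2025] = ∠[1978.8 + j220.32] = 6.35°
∠T(j6.8) = −6.35° = -6.35°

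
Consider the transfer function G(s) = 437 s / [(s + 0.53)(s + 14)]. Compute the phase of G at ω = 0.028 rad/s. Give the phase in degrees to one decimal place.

86.9°

∠(j0.028) = 90.00°
∠(j0.028 + 0.53) = arctan(0.028/0.53) = 3.02°
∠(j0.028 + 14) = arctan(0.028/14) = 0.11°
∠G(j0.028) = 90.00° − (3.02° + 0.11°) = 86.86°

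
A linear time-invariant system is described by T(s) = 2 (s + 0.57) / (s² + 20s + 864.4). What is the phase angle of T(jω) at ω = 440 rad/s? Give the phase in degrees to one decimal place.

-87.5 deg

∠(j440 + 0.57) = arctan(440/0.57) = 89.93°
∠[(j440)² + 20(j440) + 864.4] = ∠[-1.9274e+05 + j8800] = 177.39°
∠T(j440) = 89.93° − 177.39° = -87.46°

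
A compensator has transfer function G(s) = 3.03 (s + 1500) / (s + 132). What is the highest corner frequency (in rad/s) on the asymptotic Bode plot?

1500 rad/s

Break frequencies occur at each pole and zero magnitude: 132 rad/s, 1500 rad/s.
The highest is 1500 rad/s.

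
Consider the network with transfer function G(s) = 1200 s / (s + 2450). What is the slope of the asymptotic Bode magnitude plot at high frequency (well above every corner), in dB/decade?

With 1 zero and 1 pole, the high-frequency asymptotic slope is 20 × (1 − 1) = 0 dB/decade.

0 dB/decade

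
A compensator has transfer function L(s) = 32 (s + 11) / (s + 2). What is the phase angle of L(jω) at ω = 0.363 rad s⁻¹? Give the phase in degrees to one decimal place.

∠(j0.363 + 11) = arctan(0.363/11) = 1.89°
∠(j0.363 + 2) = arctan(0.363/2) = 10.29°
∠L(j0.363) = 1.89° − 10.29° = -8.40°

-8.4°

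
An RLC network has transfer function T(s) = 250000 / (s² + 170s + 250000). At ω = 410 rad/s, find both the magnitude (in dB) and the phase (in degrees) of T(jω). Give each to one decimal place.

|(j410)² + 170(j410) + 250000| = |81900 + j69700| = 1.075e+05
|T(j410)| = 250000 / 1.075e+05 = 2.3246
20 log₁₀(2.3246) = 7.33 dB
∠[(j410)² + 170(j410) + 250000] = ∠[81900 + j69700] = 40.40°
∠T(j410) = −40.40° = -40.40°

|T| = 7.3 dB, ∠T = -40.4 deg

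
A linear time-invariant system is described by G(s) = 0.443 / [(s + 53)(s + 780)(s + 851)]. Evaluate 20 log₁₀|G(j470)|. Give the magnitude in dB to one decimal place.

|j470 + 53| = √(470² + 53²) = 473
|j470 + 780| = √(470² + 780²) = 910.7
|j470 + 851| = √(470² + 851²) = 972.2
|G(j470)| = 0.443 / (473 × 910.7 × 972.2) = 1.058e-09
20 log₁₀(1.058e-09) = -179.51 dB

-179.5 dB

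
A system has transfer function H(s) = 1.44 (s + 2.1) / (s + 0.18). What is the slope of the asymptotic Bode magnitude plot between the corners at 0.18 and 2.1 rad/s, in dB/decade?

-20 dB/decade

In this band the factors already past their corner are: pole at 0.18; net slope = -20 dB/decade.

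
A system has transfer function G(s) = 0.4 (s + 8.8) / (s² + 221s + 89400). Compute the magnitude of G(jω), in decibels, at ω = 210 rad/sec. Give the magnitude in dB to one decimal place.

|j210 + 8.8| = √(210² + 8.8²) = 210.2
|(j210)² + 221(j210) + 89400| = |45300 + j46410| = 6.485e+04
|G(j210)| = 0.4 × 210.2 / 6.485e+04 = 0.0012964
20 log₁₀(0.0012964) = -57.75 dB

-57.7 dB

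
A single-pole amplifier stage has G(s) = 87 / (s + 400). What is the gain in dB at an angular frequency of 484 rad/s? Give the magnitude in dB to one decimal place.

|j484 + 400| = √(484² + 400²) = 627.9
|G(j484)| = 87 / 627.9 = 0.13856
20 log₁₀(0.13856) = -17.17 dB

-17.2 dB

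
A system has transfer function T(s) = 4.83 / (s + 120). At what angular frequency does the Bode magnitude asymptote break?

The single real pole at s = −120 gives a corner at ω = 120 rad/s.

120 rad/s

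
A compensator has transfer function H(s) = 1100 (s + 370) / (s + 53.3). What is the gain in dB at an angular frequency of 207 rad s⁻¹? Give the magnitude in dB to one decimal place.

66.8 dB

|j207 + 370| = √(207² + 370²) = 424
|j207 + 53.3| = √(207² + 53.3²) = 213.8
|H(j207)| = 1100 × 424 / 213.8 = 2181.8
20 log₁₀(2181.8) = 66.78 dB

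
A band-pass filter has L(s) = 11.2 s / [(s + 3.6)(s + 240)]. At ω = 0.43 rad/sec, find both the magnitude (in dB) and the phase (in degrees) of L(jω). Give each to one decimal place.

|L| = -45.1 dB, ∠L = 83.1°

|j0.43| = 0.43
|j0.43 + 3.6| = √(0.43² + 3.6²) = 3.626
|j0.43 + 240| = √(0.43² + 240²) = 240
|L(j0.43)| = 11.2 × 0.43 / (3.626 × 240) = 0.0055347
20 log₁₀(0.0055347) = -45.14 dB
∠(j0.43) = 90.00°
∠(j0.43 + 3.6) = arctan(0.43/3.6) = 6.81°
∠(j0.43 + 240) = arctan(0.43/240) = 0.10°
∠L(j0.43) = 90.00° − (6.81° + 0.10°) = 83.09°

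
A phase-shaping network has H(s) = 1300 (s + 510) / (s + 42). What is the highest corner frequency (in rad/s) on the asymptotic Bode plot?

510 rad/s

Break frequencies occur at each pole and zero magnitude: 42 rad/s, 510 rad/s.
The highest is 510 rad/s.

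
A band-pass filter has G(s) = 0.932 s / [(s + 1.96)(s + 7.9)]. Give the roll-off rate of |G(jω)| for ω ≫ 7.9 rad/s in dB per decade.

With 1 zero and 2 poles, the high-frequency asymptotic slope is 20 × (1 − 2) = -20 dB/decade.

-20 dB/decade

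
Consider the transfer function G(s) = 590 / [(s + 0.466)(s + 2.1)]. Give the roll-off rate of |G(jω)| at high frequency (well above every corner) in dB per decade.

-40 dB/decade

With 0 zeros and 2 poles, the high-frequency asymptotic slope is 20 × (0 − 2) = -40 dB/decade.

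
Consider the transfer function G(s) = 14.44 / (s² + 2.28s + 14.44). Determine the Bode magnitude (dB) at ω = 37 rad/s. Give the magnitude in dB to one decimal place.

-39.5 dB

|(j37)² + 2.28(j37) + 14.44| = |-1354.6 + j84.36| = 1357
|G(j37)| = 14.44 / 1357 = 0.01064
20 log₁₀(0.01064) = -39.46 dB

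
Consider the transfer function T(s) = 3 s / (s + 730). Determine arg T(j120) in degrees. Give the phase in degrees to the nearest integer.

∠(j120) = 90.00°
∠(j120 + 730) = arctan(120/730) = 9.33°
∠T(j120) = 90.00° − 9.33° = 80.67°

81°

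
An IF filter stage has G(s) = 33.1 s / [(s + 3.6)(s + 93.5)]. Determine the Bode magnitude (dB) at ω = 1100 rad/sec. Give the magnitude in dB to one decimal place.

-30.5 dB

|j1100| = 1100
|j1100 + 3.6| = √(1100² + 3.6²) = 1100
|j1100 + 93.5| = √(1100² + 93.5²) = 1104
|G(j1100)| = 33.1 × 1100 / (1100 × 1104) = 0.029983
20 log₁₀(0.029983) = -30.46 dB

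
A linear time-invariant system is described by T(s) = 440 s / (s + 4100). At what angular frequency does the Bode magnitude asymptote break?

4100 rad/s

The single real pole at s = −4100 gives a corner at ω = 4100 rad/s.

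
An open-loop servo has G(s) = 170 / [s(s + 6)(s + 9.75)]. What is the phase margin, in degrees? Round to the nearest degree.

52 deg

Gain crossover: |G(jω)| = 1 at ω ≈ 2.58 rad/sec.
∠G(j2.58) = −90° − arctan(2.58/6) − arctan(2.58/9.75) ≈ -128.10°
PM = 180° + (-128.10°) = 51.90°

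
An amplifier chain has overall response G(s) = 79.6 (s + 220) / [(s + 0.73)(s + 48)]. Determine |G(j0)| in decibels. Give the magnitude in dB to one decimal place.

G(0) = 79.6 × 220 / (0.73 × 48) = 499.77
20 log₁₀(499.77) = 53.98 dB

54.0 dB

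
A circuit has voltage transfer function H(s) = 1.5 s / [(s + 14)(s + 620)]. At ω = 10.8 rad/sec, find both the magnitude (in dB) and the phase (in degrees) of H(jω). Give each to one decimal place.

|H| = -56.6 dB, ∠H = 51.4 deg

|j10.8| = 10.8
|j10.8 + 14| = √(10.8² + 14²) = 17.68
|j10.8 + 620| = √(10.8² + 620²) = 620.1
|H(j10.8)| = 1.5 × 10.8 / (17.68 × 620.1) = 0.0014775
20 log₁₀(0.0014775) = -56.61 dB
∠(j10.8) = 90.00°
∠(j10.8 + 14) = arctan(10.8/14) = 37.65°
∠(j10.8 + 620) = arctan(10.8/620) = 1.00°
∠H(j10.8) = 90.00° − (37.65° + 1.00°) = 51.35°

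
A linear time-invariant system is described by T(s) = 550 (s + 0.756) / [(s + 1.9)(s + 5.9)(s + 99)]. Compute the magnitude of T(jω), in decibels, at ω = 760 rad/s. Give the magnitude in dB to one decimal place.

-60.5 dB

|j760 + 0.756| = √(760² + 0.756²) = 760
|j760 + 1.9| = √(760² + 1.9²) = 760
|j760 + 5.9| = √(760² + 5.9²) = 760
|j760 + 99| = √(760² + 99²) = 766.4
|T(j760)| = 550 × 760 / (760 × 760 × 766.4) = 0.00094421
20 log₁₀(0.00094421) = -60.50 dB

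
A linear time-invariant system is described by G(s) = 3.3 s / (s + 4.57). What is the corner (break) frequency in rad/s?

The single real pole at s = −4.57 gives a corner at ω = 4.57 rad/s.

4.57 rad/s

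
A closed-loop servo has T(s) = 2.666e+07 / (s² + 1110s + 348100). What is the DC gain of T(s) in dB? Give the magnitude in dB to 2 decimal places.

T(0) = 2.666e+07 / 348100 = 76.587
20 log₁₀(76.587) = 37.683 dB

37.68 dB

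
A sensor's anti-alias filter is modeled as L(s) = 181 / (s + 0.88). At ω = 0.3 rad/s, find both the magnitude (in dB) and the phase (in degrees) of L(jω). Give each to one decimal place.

|j0.3 + 0.88| = √(0.3² + 0.88²) = 0.9297
|L(j0.3)| = 181 / 0.9297 = 194.68
20 log₁₀(194.68) = 45.79 dB
∠(j0.3 + 0.88) = arctan(0.3/0.88) = 18.82°
∠L(j0.3) = −18.82° = -18.82°

|L| = 45.8 dB, ∠L = -18.8°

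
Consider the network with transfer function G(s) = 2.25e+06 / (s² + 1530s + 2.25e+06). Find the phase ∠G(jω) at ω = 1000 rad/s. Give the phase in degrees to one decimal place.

∠[(j1000)² + 1530(j1000) + 2.25e+06] = ∠[1.25e+06 + j1.53e+06] = 50.75°
∠G(j1000) = −50.75° = -50.75°

-50.8 deg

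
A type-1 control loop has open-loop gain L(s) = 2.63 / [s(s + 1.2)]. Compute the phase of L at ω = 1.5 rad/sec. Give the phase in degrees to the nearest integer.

∠(j1.5 + 1.2) = arctan(1.5/1.2) = 51.34°
∠(j1.5) = 90.00°
∠L(j1.5) = − (51.34° + 90.00°) = -141.34°

-141 deg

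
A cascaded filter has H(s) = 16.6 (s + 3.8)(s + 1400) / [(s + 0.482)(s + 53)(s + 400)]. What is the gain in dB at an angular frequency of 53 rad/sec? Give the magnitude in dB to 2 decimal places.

-2.26 dB

|j53 + 3.8| = √(53² + 3.8²) = 53.14
|j53 + 1400| = √(53² + 1400²) = 1401
|j53 + 0.482| = √(53² + 0.482²) = 53
|j53 + 53| = √(53² + 53²) = 74.95
|j53 + 400| = √(53² + 400²) = 403.5
|H(j53)| = 16.6 × 53.14 × 1401 / (53 × 74.95 × 403.5) = 0.77093
20 log₁₀(0.77093) = -2.260 dB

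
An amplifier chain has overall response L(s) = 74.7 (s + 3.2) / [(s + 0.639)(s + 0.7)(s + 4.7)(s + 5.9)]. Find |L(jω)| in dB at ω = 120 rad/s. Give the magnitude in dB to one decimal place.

-87.3 dB

|j120 + 3.2| = √(120² + 3.2²) = 120
|j120 + 0.639| = √(120² + 0.639²) = 120
|j120 + 0.7| = √(120² + 0.7²) = 120
|j120 + 4.7| = √(120² + 4.7²) = 120.1
|j120 + 5.9| = √(120² + 5.9²) = 120.1
|L(j120)| = 74.7 × 120 / (120 × 120 × 120.1 × 120.1) = 4.3158e-05
20 log₁₀(4.3158e-05) = -87.30 dB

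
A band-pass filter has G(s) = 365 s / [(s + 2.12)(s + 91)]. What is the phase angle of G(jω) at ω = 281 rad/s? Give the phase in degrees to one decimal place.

∠(j281) = 90.00°
∠(j281 + 2.12) = arctan(281/2.12) = 89.57°
∠(j281 + 91) = arctan(281/91) = 72.06°
∠G(j281) = 90.00° − (89.57° + 72.06°) = -71.62°

-71.6°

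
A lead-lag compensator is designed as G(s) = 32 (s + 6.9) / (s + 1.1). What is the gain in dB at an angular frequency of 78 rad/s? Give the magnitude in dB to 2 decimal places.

30.14 dB

|j78 + 6.9| = √(78² + 6.9²) = 78.3
|j78 + 1.1| = √(78² + 1.1²) = 78.01
|G(j78)| = 32 × 78.3 / 78.01 = 32.122
20 log₁₀(32.122) = 30.136 dB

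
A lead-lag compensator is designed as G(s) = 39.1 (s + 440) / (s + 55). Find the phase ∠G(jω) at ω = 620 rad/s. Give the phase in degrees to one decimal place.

-30.3 deg

∠(j620 + 440) = arctan(620/440) = 54.64°
∠(j620 + 55) = arctan(620/55) = 84.93°
∠G(j620) = 54.64° − 84.93° = -30.29°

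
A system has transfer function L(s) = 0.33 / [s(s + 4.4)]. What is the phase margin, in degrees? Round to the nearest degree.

Gain crossover: |L(jω)| = 1 at ω ≈ 0.075 rad/s.
∠L(j0.075) = −90° − arctan(0.075/4.4) ≈ -90.98°
PM = 180° + (-90.98°) = 89.02°

89 deg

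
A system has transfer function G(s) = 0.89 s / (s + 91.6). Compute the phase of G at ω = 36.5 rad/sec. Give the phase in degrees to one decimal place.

∠(j36.5) = 90.00°
∠(j36.5 + 91.6) = arctan(36.5/91.6) = 21.73°
∠G(j36.5) = 90.00° − 21.73° = 68.27°

68.3°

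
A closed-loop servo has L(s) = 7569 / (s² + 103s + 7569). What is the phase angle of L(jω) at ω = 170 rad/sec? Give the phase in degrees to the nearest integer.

-141°

∠[(j170)² + 103(j170) + 7569] = ∠[-21331 + j17510] = 140.62°
∠L(j170) = −140.62° = -140.62°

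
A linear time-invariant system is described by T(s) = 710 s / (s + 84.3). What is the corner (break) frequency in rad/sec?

The single real pole at s = −84.3 gives a corner at ω = 84.3 rad/sec.

84.3 rad/sec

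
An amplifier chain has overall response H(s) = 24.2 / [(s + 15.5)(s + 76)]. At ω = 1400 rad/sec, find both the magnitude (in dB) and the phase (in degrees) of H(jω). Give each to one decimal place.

|j1400 + 15.5| = √(1400² + 15.5²) = 1400
|j1400 + 76| = √(1400² + 76²) = 1402
|H(j1400)| = 24.2 / (1400 × 1402) = 1.2328e-05
20 log₁₀(1.2328e-05) = -98.18 dB
∠(j1400 + 15.5) = arctan(1400/15.5) = 89.37°
∠(j1400 + 76) = arctan(1400/76) = 86.89°
∠H(j1400) = − (89.37° + 86.89°) = -176.26°

|H| = -98.2 dB, ∠H = -176.3 deg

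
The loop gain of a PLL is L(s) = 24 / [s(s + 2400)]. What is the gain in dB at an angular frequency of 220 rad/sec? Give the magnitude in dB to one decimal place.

-86.9 dB

|j220 + 2400| = √(220² + 2400²) = 2410
|j220| = 220
|L(j220)| = 24 / (2410 × 220) = 4.5265e-05
20 log₁₀(4.5265e-05) = -86.88 dB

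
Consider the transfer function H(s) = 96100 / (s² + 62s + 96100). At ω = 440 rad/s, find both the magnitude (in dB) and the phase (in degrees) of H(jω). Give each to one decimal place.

|H| = -0.5 dB, ∠H = -164.4°

|(j440)² + 62(j440) + 96100| = |-97500 + j27280| = 1.012e+05
|H(j440)| = 96100 / 1.012e+05 = 0.94919
20 log₁₀(0.94919) = -0.45 dB
∠[(j440)² + 62(j440) + 96100] = ∠[-97500 + j27280] = 164.37°
∠H(j440) = −164.37° = -164.37°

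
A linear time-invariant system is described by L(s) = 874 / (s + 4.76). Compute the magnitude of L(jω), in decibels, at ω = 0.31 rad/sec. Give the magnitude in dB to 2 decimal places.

|j0.31 + 4.76| = √(0.31² + 4.76²) = 4.77
|L(j0.31)| = 874 / 4.77 = 183.23
20 log₁₀(183.23) = 45.260 dB

45.26 dB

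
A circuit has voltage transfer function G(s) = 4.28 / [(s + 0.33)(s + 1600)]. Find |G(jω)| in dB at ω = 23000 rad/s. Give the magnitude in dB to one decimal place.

-161.9 dB

|j23000 + 0.33| = √(23000² + 0.33²) = 2.3e+04
|j23000 + 1600| = √(23000² + 1600²) = 2.306e+04
|G(j23000)| = 4.28 / (2.3e+04 × 2.306e+04) = 8.0712e-09
20 log₁₀(8.0712e-09) = -161.86 dB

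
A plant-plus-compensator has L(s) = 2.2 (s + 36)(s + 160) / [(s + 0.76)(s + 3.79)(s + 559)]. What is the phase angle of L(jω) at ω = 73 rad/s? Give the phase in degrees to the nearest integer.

∠(j73 + 36) = arctan(73/36) = 63.75°
∠(j73 + 160) = arctan(73/160) = 24.52°
∠(j73 + 0.76) = arctan(73/0.76) = 89.40°
∠(j73 + 3.79) = arctan(73/3.79) = 87.03°
∠(j73 + 559) = arctan(73/559) = 7.44°
∠L(j73) = 63.75° + 24.52° − (89.40° + 87.03° + 7.44°) = -95.60°

-96°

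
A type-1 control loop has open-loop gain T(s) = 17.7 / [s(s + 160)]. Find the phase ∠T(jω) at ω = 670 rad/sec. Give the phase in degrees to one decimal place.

-166.6°

∠(j670 + 160) = arctan(670/160) = 76.57°
∠(j670) = 90.00°
∠T(j670) = − (76.57° + 90.00°) = -166.57°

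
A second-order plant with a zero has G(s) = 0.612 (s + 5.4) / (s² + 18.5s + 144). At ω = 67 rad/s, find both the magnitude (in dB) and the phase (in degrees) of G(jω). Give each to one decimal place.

|G| = -40.8 dB, ∠G = -78.7°

|j67 + 5.4| = √(67² + 5.4²) = 67.22
|(j67)² + 18.5(j67) + 144| = |-4345 + j1239.5| = 4518
|G(j67)| = 0.612 × 67.22 / 4518 = 0.0091044
20 log₁₀(0.0091044) = -40.81 dB
∠(j67 + 5.4) = arctan(67/5.4) = 85.39°
∠[(j67)² + 18.5(j67) + 144] = ∠[-4345 + j1239.5] = 164.08°
∠G(j67) = 85.39° − 164.08° = -78.69°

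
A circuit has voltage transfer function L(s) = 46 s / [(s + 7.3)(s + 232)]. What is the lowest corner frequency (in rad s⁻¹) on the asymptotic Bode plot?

Break frequencies occur at each pole and zero magnitude: 7.3 rad s⁻¹, 232 rad s⁻¹.
The lowest is 7.3 rad s⁻¹.

7.3 rad s⁻¹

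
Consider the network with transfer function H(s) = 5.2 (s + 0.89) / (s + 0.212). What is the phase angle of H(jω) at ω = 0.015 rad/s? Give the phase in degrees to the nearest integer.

-3°

∠(j0.015 + 0.89) = arctan(0.015/0.89) = 0.97°
∠(j0.015 + 0.212) = arctan(0.015/0.212) = 4.05°
∠H(j0.015) = 0.97° − 4.05° = -3.08°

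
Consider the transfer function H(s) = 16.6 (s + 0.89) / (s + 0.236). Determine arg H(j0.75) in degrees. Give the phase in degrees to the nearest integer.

-32°

∠(j0.75 + 0.89) = arctan(0.75/0.89) = 40.12°
∠(j0.75 + 0.236) = arctan(0.75/0.236) = 72.53°
∠H(j0.75) = 40.12° − 72.53° = -32.41°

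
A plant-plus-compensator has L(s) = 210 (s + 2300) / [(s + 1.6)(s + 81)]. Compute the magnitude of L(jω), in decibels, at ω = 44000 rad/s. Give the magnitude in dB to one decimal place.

-46.4 dB

|j44000 + 2300| = √(44000² + 2300²) = 4.406e+04
|j44000 + 1.6| = √(44000² + 1.6²) = 4.4e+04
|j44000 + 81| = √(44000² + 81²) = 4.4e+04
|L(j44000)| = 210 × 4.406e+04 / (4.4e+04 × 4.4e+04) = 0.0047792
20 log₁₀(0.0047792) = -46.41 dB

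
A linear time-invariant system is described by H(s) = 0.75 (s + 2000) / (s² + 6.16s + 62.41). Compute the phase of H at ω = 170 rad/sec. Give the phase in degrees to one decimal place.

-173.1°

∠(j170 + 2000) = arctan(170/2000) = 4.86°
∠[(j170)² + 6.16(j170) + 62.41] = ∠[-28838 + j1047.2] = 177.92°
∠H(j170) = 4.86° − 177.92° = -173.06°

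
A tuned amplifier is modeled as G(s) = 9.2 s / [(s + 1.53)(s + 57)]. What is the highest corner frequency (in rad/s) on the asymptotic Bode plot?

57 rad/s

Break frequencies occur at each pole and zero magnitude: 1.53 rad/s, 57 rad/s.
The highest is 57 rad/s.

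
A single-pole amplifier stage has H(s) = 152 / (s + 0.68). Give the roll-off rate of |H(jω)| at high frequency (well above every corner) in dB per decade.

With 0 zeros and 1 pole, the high-frequency asymptotic slope is 20 × (0 − 1) = -20 dB/decade.

-20 dB/decade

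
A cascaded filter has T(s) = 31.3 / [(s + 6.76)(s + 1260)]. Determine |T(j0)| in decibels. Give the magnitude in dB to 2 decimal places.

T(0) = 31.3 / (6.76 × 1260) = 0.0036747
20 log₁₀(0.0036747) = -48.695 dB

-48.70 dB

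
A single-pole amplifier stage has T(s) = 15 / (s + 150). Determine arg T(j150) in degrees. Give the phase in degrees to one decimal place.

∠(j150 + 150) = arctan(150/150) = 45.00°
∠T(j150) = −45.00° = -45.00°

-45.0°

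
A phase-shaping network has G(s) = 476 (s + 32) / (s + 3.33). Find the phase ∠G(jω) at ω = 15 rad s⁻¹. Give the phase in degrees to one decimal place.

-52.4°

∠(j15 + 32) = arctan(15/32) = 25.11°
∠(j15 + 3.33) = arctan(15/3.33) = 77.48°
∠G(j15) = 25.11° − 77.48° = -52.37°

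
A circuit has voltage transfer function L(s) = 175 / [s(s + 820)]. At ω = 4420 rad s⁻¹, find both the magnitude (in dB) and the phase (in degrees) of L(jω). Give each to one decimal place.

|L| = -101.1 dB, ∠L = -169.5°

|j4420 + 820| = √(4420² + 820²) = 4495
|j4420| = 4420
|L(j4420)| = 175 / (4495 × 4420) = 8.8074e-06
20 log₁₀(8.8074e-06) = -101.10 dB
∠(j4420 + 820) = arctan(4420/820) = 79.49°
∠(j4420) = 90.00°
∠L(j4420) = − (79.49° + 90.00°) = -169.49°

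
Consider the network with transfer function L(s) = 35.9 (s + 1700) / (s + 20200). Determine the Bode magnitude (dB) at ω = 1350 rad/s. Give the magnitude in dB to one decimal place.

|j1350 + 1700| = √(1350² + 1700²) = 2171
|j1350 + 20200| = √(1350² + 20200²) = 2.025e+04
|L(j1350)| = 35.9 × 2171 / 2.025e+04 = 3.8495
20 log₁₀(3.8495) = 11.71 dB

11.7 dB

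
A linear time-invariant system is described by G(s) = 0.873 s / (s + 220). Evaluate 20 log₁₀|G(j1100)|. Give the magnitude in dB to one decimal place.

-1.4 dB

|j1100| = 1100
|j1100 + 220| = √(1100² + 220²) = 1122
|G(j1100)| = 0.873 × 1100 / 1122 = 0.85605
20 log₁₀(0.85605) = -1.35 dB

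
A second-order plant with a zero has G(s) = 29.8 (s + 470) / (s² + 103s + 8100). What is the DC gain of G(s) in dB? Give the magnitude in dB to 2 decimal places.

4.76 dB

G(0) = 29.8 × 470 / 8100 = 1.7291
20 log₁₀(1.7291) = 4.757 dB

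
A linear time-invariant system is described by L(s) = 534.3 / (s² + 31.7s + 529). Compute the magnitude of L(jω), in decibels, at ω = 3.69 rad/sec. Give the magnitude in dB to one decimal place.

0.1 dB

|(j3.69)² + 31.7(j3.69) + 529| = |515.38 + j116.97| = 528.5
|L(j3.69)| = 534.3 / 528.5 = 1.011
20 log₁₀(1.011) = 0.09 dB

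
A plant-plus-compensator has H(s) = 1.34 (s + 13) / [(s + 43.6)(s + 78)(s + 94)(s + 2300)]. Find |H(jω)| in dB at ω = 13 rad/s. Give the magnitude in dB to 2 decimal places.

|j13 + 13| = √(13² + 13²) = 18.38
|j13 + 43.6| = √(13² + 43.6²) = 45.5
|j13 + 78| = √(13² + 78²) = 79.08
|j13 + 94| = √(13² + 94²) = 94.89
|j13 + 2300| = √(13² + 2300²) = 2300
|H(j13)| = 1.34 × 18.38 / (45.5 × 79.08 × 94.89 × 2300) = 3.1373e-08
20 log₁₀(3.1373e-08) = -150.069 dB

-150.07 dB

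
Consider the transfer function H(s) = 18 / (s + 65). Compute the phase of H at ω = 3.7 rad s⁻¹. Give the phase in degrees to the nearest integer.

∠(j3.7 + 65) = arctan(3.7/65) = 3.26°
∠H(j3.7) = −3.26° = -3.26°

-3°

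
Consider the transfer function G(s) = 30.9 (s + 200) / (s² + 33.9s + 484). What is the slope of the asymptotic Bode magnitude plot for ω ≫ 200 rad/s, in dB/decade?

With 1 zero and 2 poles, the high-frequency asymptotic slope is 20 × (1 − 2) = -20 dB/decade.

-20 dB/decade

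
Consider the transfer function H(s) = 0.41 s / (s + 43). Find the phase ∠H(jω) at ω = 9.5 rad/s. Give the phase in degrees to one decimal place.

77.5°

∠(j9.5) = 90.00°
∠(j9.5 + 43) = arctan(9.5/43) = 12.46°
∠H(j9.5) = 90.00° − 12.46° = 77.54°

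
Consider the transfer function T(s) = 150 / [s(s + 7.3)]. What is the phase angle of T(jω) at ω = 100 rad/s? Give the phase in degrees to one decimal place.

∠(j100 + 7.3) = arctan(100/7.3) = 85.82°
∠(j100) = 90.00°
∠T(j100) = − (85.82° + 90.00°) = -175.82°

-175.8°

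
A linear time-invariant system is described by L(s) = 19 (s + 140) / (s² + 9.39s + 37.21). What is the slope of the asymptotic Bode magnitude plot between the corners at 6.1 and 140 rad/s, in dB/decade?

In this band the factors already past their corner are: complex pole pair at ωₙ ≈ 6.1; net slope = -40 dB/decade.

-40 dB/decade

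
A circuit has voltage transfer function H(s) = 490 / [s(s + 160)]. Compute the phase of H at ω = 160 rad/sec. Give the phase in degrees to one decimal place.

-135.0 deg

∠(j160 + 160) = arctan(160/160) = 45.00°
∠(j160) = 90.00°
∠H(j160) = − (45.00° + 90.00°) = -135.00°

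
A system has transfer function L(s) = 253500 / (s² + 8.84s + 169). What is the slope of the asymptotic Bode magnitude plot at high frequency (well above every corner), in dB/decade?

With 0 zeros and 2 poles, the high-frequency asymptotic slope is 20 × (0 − 2) = -40 dB/decade.

-40 dB/decade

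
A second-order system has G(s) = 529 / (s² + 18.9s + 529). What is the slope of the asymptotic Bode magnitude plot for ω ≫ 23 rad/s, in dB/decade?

-40 dB/decade

With 0 zeros and 2 poles, the high-frequency asymptotic slope is 20 × (0 − 2) = -40 dB/decade.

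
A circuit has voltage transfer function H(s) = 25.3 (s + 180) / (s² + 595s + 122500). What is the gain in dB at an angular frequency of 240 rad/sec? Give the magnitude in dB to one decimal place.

|j240 + 180| = √(240² + 180²) = 300
|(j240)² + 595(j240) + 122500| = |64900 + j1.428e+05| = 1.569e+05
|H(j240)| = 25.3 × 300 / 1.569e+05 = 0.048388
20 log₁₀(0.048388) = -26.31 dB

-26.3 dB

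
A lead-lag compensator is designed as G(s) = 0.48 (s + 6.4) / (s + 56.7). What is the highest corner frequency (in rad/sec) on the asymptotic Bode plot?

Break frequencies occur at each pole and zero magnitude: 6.4 rad/sec, 56.7 rad/sec.
The highest is 56.7 rad/sec.

56.7 rad/sec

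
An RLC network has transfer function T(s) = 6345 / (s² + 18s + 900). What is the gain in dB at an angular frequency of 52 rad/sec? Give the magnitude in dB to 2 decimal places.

9.89 dB

|(j52)² + 18(j52) + 900| = |-1804 + j936| = 2032
|T(j52)| = 6345 / 2032 = 3.122
20 log₁₀(3.122) = 9.889 dB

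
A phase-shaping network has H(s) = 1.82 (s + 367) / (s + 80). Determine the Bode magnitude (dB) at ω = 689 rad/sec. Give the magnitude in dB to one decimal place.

|j689 + 367| = √(689² + 367²) = 780.6
|j689 + 80| = √(689² + 80²) = 693.6
|H(j689)| = 1.82 × 780.6 / 693.6 = 2.0483
20 log₁₀(2.0483) = 6.23 dB

6.2 dB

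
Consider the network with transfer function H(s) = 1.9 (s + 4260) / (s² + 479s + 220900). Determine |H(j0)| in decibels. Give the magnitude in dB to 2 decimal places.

-28.72 dB

H(0) = 1.9 × 4260 / 220900 = 0.036641
20 log₁₀(0.036641) = -28.721 dB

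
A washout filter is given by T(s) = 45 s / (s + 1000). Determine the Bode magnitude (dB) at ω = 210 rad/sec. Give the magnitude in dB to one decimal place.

|j210| = 210
|j210 + 1000| = √(210² + 1000²) = 1022
|T(j210)| = 45 × 210 / 1022 = 9.2483
20 log₁₀(9.2483) = 19.32 dB

19.3 dB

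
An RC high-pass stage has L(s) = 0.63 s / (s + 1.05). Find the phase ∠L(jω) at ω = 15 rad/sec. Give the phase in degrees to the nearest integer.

4°

∠(j15) = 90.00°
∠(j15 + 1.05) = arctan(15/1.05) = 86.00°
∠L(j15) = 90.00° − 86.00° = 4.00°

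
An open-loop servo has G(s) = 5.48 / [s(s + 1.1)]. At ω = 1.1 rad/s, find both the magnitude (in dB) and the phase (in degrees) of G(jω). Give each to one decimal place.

|G| = 10.1 dB, ∠G = -135.0 deg

|j1.1 + 1.1| = √(1.1² + 1.1²) = 1.556
|j1.1| = 1.1
|G(j1.1)| = 5.48 / (1.556 × 1.1) = 3.2024
20 log₁₀(3.2024) = 10.11 dB
∠(j1.1 + 1.1) = arctan(1.1/1.1) = 45.00°
∠(j1.1) = 90.00°
∠G(j1.1) = − (45.00° + 90.00°) = -135.00°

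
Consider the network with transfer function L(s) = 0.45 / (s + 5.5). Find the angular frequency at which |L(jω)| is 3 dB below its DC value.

5.5 rad/s

For a single-pole low-pass, the −3 dB point is at the pole: ω = 5.5 rad/s.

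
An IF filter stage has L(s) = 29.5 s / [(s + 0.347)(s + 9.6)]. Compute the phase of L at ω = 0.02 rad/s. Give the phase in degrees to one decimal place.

∠(j0.02) = 90.00°
∠(j0.02 + 0.347) = arctan(0.02/0.347) = 3.30°
∠(j0.02 + 9.6) = arctan(0.02/9.6) = 0.12°
∠L(j0.02) = 90.00° − (3.30° + 0.12°) = 86.58°

86.6°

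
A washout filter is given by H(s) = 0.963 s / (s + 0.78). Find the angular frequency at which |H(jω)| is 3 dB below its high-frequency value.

For a single-pole high-pass, the −3 dB point is at the pole: ω = 0.78 rad/s.

0.78 rad/s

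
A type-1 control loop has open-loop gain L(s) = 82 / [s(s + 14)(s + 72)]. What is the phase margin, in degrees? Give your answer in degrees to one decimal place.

Gain crossover: |L(jω)| = 1 at ω ≈ 0.0813 rad/sec.
∠L(j0.0813) = −90° − arctan(0.0813/14) − arctan(0.0813/72) ≈ -90.40°
PM = 180° + (-90.40°) = 89.60°

89.6°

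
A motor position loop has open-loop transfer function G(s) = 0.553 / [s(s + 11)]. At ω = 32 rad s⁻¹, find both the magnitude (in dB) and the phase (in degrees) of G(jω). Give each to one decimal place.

|G| = -65.8 dB, ∠G = -161.0°

|j32 + 11| = √(32² + 11²) = 33.84
|j32| = 32
|G(j32)| = 0.553 / (33.84 × 32) = 0.00051071
20 log₁₀(0.00051071) = -65.84 dB
∠(j32 + 11) = arctan(32/11) = 71.03°
∠(j32) = 90.00°
∠G(j32) = − (71.03° + 90.00°) = -161.03°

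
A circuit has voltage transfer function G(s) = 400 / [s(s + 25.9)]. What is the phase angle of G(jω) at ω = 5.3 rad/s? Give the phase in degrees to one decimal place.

∠(j5.3 + 25.9) = arctan(5.3/25.9) = 11.56°
∠(j5.3) = 90.00°
∠G(j5.3) = − (11.56° + 90.00°) = -101.56°

-101.6°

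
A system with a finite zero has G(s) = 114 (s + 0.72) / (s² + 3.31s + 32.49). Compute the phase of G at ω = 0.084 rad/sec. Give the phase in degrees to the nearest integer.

∠(j0.084 + 0.72) = arctan(0.084/0.72) = 6.65°
∠[(j0.084)² + 3.31(j0.084) + 32.49] = ∠[32.483 + j0.27804] = 0.49°
∠G(j0.084) = 6.65° − 0.49° = 6.16°

6 deg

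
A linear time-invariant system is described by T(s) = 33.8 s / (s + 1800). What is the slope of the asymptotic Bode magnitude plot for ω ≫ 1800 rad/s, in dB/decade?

0 dB/decade

With 1 zero and 1 pole, the high-frequency asymptotic slope is 20 × (1 − 1) = 0 dB/decade.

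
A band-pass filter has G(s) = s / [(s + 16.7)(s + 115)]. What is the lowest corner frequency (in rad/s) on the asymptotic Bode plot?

Break frequencies occur at each pole and zero magnitude: 16.7 rad/s, 115 rad/s.
The lowest is 16.7 rad/s.

16.7 rad/s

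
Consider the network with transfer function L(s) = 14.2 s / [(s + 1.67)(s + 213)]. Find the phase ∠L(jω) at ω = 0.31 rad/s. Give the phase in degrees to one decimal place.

79.4°

∠(j0.31) = 90.00°
∠(j0.31 + 1.67) = arctan(0.31/1.67) = 10.52°
∠(j0.31 + 213) = arctan(0.31/213) = 0.08°
∠L(j0.31) = 90.00° − (10.52° + 0.08°) = 79.40°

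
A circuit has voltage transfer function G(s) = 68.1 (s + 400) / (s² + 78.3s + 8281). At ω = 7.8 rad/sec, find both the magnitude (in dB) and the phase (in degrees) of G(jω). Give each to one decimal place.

|j7.8 + 400| = √(7.8² + 400²) = 400.1
|(j7.8)² + 78.3(j7.8) + 8281| = |8220.2 + j610.74| = 8243
|G(j7.8)| = 68.1 × 400.1 / 8243 = 3.3053
20 log₁₀(3.3053) = 10.38 dB
∠(j7.8 + 400) = arctan(7.8/400) = 1.12°
∠[(j7.8)² + 78.3(j7.8) + 8281] = ∠[8220.2 + j610.74] = 4.25°
∠G(j7.8) = 1.12° − 4.25° = -3.13°

|G| = 10.4 dB, ∠G = -3.1°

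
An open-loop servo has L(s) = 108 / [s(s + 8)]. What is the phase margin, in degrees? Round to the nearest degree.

42 deg

Gain crossover: |L(jω)| = 1 at ω ≈ 8.98 rad/sec.
∠L(j8.98) = −90° − arctan(8.98/8) ≈ -138.30°
PM = 180° + (-138.30°) = 41.70°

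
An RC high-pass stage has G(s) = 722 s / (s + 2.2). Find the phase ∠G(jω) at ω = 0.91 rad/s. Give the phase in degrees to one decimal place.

67.5 deg

∠(j0.91) = 90.00°
∠(j0.91 + 2.2) = arctan(0.91/2.2) = 22.47°
∠G(j0.91) = 90.00° − 22.47° = 67.53°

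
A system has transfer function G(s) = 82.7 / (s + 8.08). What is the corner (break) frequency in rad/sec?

The single real pole at s = −8.08 gives a corner at ω = 8.08 rad/sec.

8.08 rad/sec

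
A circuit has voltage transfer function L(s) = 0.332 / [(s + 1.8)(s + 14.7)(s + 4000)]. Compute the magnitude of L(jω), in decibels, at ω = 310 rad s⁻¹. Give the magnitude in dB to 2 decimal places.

-181.31 dB

|j310 + 1.8| = √(310² + 1.8²) = 310
|j310 + 14.7| = √(310² + 14.7²) = 310.3
|j310 + 4000| = √(310² + 4000²) = 4012
|L(j310)| = 0.332 / (310 × 310.3 × 4012) = 8.6012e-10
20 log₁₀(8.6012e-10) = -181.309 dB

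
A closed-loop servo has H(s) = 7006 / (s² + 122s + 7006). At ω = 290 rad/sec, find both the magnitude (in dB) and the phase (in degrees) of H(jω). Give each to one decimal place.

|H| = -21.7 dB, ∠H = -155.3 deg

|(j290)² + 122(j290) + 7006| = |-77094 + j35380| = 8.482e+04
|H(j290)| = 7006 / 8.482e+04 = 0.082594
20 log₁₀(0.082594) = -21.66 dB
∠[(j290)² + 122(j290) + 7006] = ∠[-77094 + j35380] = 155.35°
∠H(j290) = −155.35° = -155.35°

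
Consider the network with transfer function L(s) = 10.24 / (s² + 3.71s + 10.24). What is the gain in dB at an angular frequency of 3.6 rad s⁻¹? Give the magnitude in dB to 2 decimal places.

-2.48 dB

|(j3.6)² + 3.71(j3.6) + 10.24| = |-2.72 + j13.356| = 13.63
|L(j3.6)| = 10.24 / 13.63 = 0.75128
20 log₁₀(0.75128) = -2.484 dB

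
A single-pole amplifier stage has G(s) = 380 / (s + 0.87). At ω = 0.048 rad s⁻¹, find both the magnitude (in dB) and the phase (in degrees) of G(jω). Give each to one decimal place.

|G| = 52.8 dB, ∠G = -3.2°

|j0.048 + 0.87| = √(0.048² + 0.87²) = 0.8713
|G(j0.048)| = 380 / 0.8713 = 436.12
20 log₁₀(436.12) = 52.79 dB
∠(j0.048 + 0.87) = arctan(0.048/0.87) = 3.16°
∠G(j0.048) = −3.16° = -3.16°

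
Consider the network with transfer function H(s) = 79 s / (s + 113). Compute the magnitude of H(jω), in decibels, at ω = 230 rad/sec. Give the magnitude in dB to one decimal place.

37.0 dB

|j230| = 230
|j230 + 113| = √(230² + 113²) = 256.3
|H(j230)| = 79 × 230 / 256.3 = 70.905
20 log₁₀(70.905) = 37.01 dB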